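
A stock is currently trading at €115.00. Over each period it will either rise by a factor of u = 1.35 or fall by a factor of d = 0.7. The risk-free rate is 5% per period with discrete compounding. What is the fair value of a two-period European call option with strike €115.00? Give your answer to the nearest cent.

€24.88

Risk-neutral probability p = (1 + 0.05 − 0.7)/(1.35 − 0.7) = 0.3500/0.6500 = 0.5385
Terminal stock prices: S_uu = 209.6, S_ud = 108.7, S_dd = 56.35
Terminal payoffs (S − K): max(94.59, 0) = 94.59, max(-6.325, 0) = 0, max(-58.65, 0) = 0
Node u (S = 155.2): V_u = 1/1.05·[0.5385·94.5875 + 0.4615·0.0000] = 48.5064
Node d (S = 80.5): V_d = 1/1.05·[0.5385·0.0000 + 0.4615·0.0000] = 0.0000
Node 0 (S = 115): V_0 = 1/1.05·[0.5385·48.5064 + 0.4615·0.0000] = 24.8751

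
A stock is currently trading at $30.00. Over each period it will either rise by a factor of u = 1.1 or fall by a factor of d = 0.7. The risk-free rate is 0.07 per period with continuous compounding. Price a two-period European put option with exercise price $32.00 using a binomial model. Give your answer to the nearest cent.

$1.06

Risk-neutral probability p = (e^0.07 − 0.7)/(1.1 − 0.7) = 0.3725/0.4000 = 0.9313
Terminal stock prices: S_uu = 36.3, S_ud = 23.1, S_dd = 14.7
Terminal payoffs (K − S): max(-4.3, 0) = 0, max(8.9, 0) = 8.9, max(17.3, 0) = 17.3
Node u (S = 33): V_u = e^(−0.07)·[0.9313·0.0000 + 0.0687·8.9000] = 0.5703
Node d (S = 21): V_d = e^(−0.07)·[0.9313·8.9000 + 0.0687·17.3000] = 8.8366
Node 0 (S = 30): V_0 = e^(−0.07)·[0.9313·0.5703 + 0.0687·8.8366] = 1.0615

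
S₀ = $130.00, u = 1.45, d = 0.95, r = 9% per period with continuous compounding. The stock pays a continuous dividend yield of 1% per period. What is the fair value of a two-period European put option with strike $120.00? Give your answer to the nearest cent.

$1.20

Per-period risk-free factor R = e^0.09 = 1.0942; dividend-adjusted growth = e^(0.09−0.01) = 1.0833.
Risk-neutral probability p = (1.0833 − 0.95)/(1.45 − 0.95) = 0.1333/0.5000 = 0.2666
Terminal stock prices: S_uu = 273.3, S_ud = 179.1, S_dd = 117.3
Terminal payoffs (K − S): max(-153.3, 0) = 0, max(-59.07, 0) = 0, max(2.675, 0) = 2.675
Node u (S = 188.5): V_u = e^(−0.09)·[0.2666·0.0000 + 0.7334·0.0000] = 0.0000
Node d (S = 123.5): V_d = e^(−0.09)·[0.2666·0.0000 + 0.7334·2.6750] = 1.7931
Node 0 (S = 130): V_0 = e^(−0.09)·[0.2666·0.0000 + 0.7334·1.7931] = 1.2019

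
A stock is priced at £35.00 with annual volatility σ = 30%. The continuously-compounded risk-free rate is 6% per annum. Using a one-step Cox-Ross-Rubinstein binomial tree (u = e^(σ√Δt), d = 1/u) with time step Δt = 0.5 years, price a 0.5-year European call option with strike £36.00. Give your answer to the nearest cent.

CRR parameters: u = e^(σ√Δt) = e^(0.3·√0.5) = 1.2363, d = 1/u = 0.8089
Per-period rate: rΔt = 0.06·0.5 = 0.03, so R = e^0.03 = 1.0305
Risk-neutral probability p = (e^0.03 − 0.8089)/(1.2363 − 0.8089) = 0.2216/0.4275 = 0.5184
Terminal stock prices: S_u = 43.27, S_d = 28.31
Terminal payoffs (S − K): max(7.271, 0) = 7.271, max(-7.69, 0) = 0
Node 0 (S = 35): V_0 = e^(−0.03)·[0.5184·7.2709 + 0.4816·0.0000] = 3.6579

£3.66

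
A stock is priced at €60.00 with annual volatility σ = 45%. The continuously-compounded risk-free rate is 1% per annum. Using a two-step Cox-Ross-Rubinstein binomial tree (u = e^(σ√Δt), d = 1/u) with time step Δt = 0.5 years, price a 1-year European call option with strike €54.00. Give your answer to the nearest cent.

€13.72

CRR parameters: u = e^(σ√Δt) = e^(0.45·√0.5) = 1.3746, d = 1/u = 0.7275
Per-period rate: rΔt = 0.01·0.5 = 0.005, so R = e^0.005 = 1.0050
Risk-neutral probability p = (e^0.005 − 0.7275)/(1.3746 − 0.7275) = 0.2776/0.6472 = 0.4289
Terminal stock prices: S_uu = 113.4, S_ud = 60, S_dd = 31.75
Terminal payoffs (S − K): max(59.38, 0) = 59.38, max(6, 0) = 6, max(-22.25, 0) = 0
Node u (S = 82.48): V_u = e^(−0.005)·[0.4289·59.3795 + 0.5711·6.0000] = 28.7482
Node d (S = 43.65): V_d = e^(−0.005)·[0.4289·6.0000 + 0.5711·0.0000] = 2.5603
Node 0 (S = 60): V_0 = e^(−0.005)·[0.4289·28.7482 + 0.5711·2.5603] = 13.7225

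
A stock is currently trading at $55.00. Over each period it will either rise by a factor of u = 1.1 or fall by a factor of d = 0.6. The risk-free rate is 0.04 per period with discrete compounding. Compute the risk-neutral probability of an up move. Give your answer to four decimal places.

p = 0.8800

Risk-neutral probability p = (1 + 0.04 − 0.6)/(1.1 − 0.6) = 0.4400/0.5000 = 0.8800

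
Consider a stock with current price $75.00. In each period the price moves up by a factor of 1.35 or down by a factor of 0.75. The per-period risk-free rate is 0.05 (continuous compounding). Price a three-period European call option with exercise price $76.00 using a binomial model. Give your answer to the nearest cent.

$20.42

Risk-neutral probability p = (e^0.05 − 0.75)/(1.35 − 0.75) = 0.3013/0.6000 = 0.5021
Terminal stock prices: S_uuu = 184.5, S_uud = 102.5, S_udd = 56.95, S_ddd = 31.64
Terminal payoffs (S − K): max(108.5, 0) = 108.5, max(26.52, 0) = 26.52, max(-19.05, 0) = 0, max(-44.36, 0) = 0
Node uu (S = 136.7): V_uu = e^(−0.05)·[0.5021·108.5281 + 0.4979·26.5156] = 64.3941
Node ud (S = 75.94): V_ud = e^(−0.05)·[0.5021·26.5156 + 0.4979·0.0000] = 12.6647
Node dd (S = 42.19): V_dd = e^(−0.05)·[0.5021·0.0000 + 0.4979·0.0000] = 0.0000
Node u (S = 101.2): V_u = e^(−0.05)·[0.5021·64.3941 + 0.4979·12.6647] = 36.7545
Node d (S = 56.25): V_d = e^(−0.05)·[0.5021·12.6647 + 0.4979·0.0000] = 6.0490
Node 0 (S = 75): V_0 = e^(−0.05)·[0.5021·36.7545 + 0.4979·6.0490] = 20.4199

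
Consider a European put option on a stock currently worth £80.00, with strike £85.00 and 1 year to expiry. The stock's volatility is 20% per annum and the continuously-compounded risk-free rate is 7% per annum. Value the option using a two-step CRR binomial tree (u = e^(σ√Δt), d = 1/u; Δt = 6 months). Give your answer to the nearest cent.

CRR parameters: u = e^(σ√Δt) = e^(0.2·√0.5) = 1.1519, d = 1/u = 0.8681
Per-period rate: rΔt = 0.07·0.5 = 0.035, so R = e^0.035 = 1.0356
Risk-neutral probability p = (e^0.035 − 0.8681)/(1.1519 − 0.8681) = 0.1675/0.2838 = 0.5902
Terminal stock prices: S_uu = 106.2, S_ud = 80, S_dd = 60.29
Terminal payoffs (K − S): max(-21.15, 0) = 0, max(5, 0) = 5, max(24.71, 0) = 24.71
Node u (S = 92.15): V_u = e^(−0.035)·[0.5902·0.0000 + 0.4098·5.0000] = 1.9784
Node d (S = 69.45): V_d = e^(−0.035)·[0.5902·5.0000 + 0.4098·24.7089] = 12.6266
Node 0 (S = 80): V_0 = e^(−0.035)·[0.5902·1.9784 + 0.4098·12.6266] = 6.1237

£6.12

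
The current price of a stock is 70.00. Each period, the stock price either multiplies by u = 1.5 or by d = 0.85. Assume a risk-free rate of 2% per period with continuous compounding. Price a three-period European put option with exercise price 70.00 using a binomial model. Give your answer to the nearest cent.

10.23

Risk-neutral probability p = (e^0.02 − 0.85)/(1.5 − 0.85) = 0.1702/0.6500 = 0.2618
Terminal stock prices: S_uuu = 236.2, S_uud = 133.9, S_udd = 75.86, S_ddd = 42.99
Terminal payoffs (K − S): max(-166.2, 0) = 0, max(-63.88, 0) = 0, max(-5.862, 0) = 0, max(27.01, 0) = 27.01
Node uu (S = 157.5): V_uu = e^(−0.02)·[0.2618·0.0000 + 0.7382·0.0000] = 0.0000
Node ud (S = 89.25): V_ud = e^(−0.02)·[0.2618·0.0000 + 0.7382·0.0000] = 0.0000
Node dd (S = 50.57): V_dd = e^(−0.02)·[0.2618·0.0000 + 0.7382·27.0113] = 19.5436
Node u (S = 105): V_u = e^(−0.02)·[0.2618·0.0000 + 0.7382·0.0000] = 0.0000
Node d (S = 59.5): V_d = e^(−0.02)·[0.2618·0.0000 + 0.7382·19.5436] = 14.1405
Node 0 (S = 70): V_0 = e^(−0.02)·[0.2618·0.0000 + 0.7382·14.1405] = 10.2311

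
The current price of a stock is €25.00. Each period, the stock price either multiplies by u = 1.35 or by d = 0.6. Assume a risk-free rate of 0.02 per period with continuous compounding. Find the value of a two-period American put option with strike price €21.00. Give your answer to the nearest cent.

€2.76

Risk-neutral probability p = (e^0.02 − 0.6)/(1.35 − 0.6) = 0.4202/0.7500 = 0.5603
Terminal stock prices: S_uu = 45.56, S_ud = 20.25, S_dd = 9
Terminal payoffs (K − S): max(-24.56, 0) = 0, max(0.75, 0) = 0.75, max(12, 0) = 12
Node u (S = 33.75): continuation = e^(−0.02)·[0.5603·0.0000 + 0.4397·0.7500] = 0.3233; exercise value = 0.0000 ≤ continuation, so V_u = 0.3233
Node d (S = 15): continuation = e^(−0.02)·[0.5603·0.7500 + 0.4397·12.0000] = 5.5842; exercise value = 6.0000 > continuation, so V_d = 6.0000 (exercise)
Node 0 (S = 25): continuation = e^(−0.02)·[0.5603·0.3233 + 0.4397·6.0000] = 2.7637; exercise value = 0.0000 ≤ continuation, so V_0 = 2.7637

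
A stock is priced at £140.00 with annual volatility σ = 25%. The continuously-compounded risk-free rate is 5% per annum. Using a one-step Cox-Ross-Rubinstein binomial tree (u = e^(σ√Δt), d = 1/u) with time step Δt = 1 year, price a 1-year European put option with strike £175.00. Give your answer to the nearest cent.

CRR parameters: u = e^(σ√Δt) = e^(0.25·√1) = 1.2840, d = 1/u = 0.7788
Per-period rate: rΔt = 0.05·1 = 0.05, so R = e^0.05 = 1.0513
Risk-neutral probability p = (e^0.05 − 0.7788)/(1.2840 − 0.7788) = 0.2725/0.5052 = 0.5393
Terminal stock prices: S_u = 179.8, S_d = 109
Terminal payoffs (K − S): max(-4.764, 0) = 0, max(65.97, 0) = 65.97
Node 0 (S = 140): V_0 = e^(−0.05)·[0.5393·0.0000 + 0.4607·65.9679] = 28.9089

£28.91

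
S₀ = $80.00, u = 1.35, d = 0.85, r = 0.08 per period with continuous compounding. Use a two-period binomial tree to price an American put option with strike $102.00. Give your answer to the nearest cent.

$22.00

Risk-neutral probability p = (e^0.08 − 0.85)/(1.35 − 0.85) = 0.2333/0.5000 = 0.4666
Terminal stock prices: S_uu = 145.8, S_ud = 91.8, S_dd = 57.8
Terminal payoffs (K − S): max(-43.8, 0) = 0, max(10.2, 0) = 10.2, max(44.2, 0) = 44.2
Node u (S = 108): continuation = e^(−0.08)·[0.4666·0.0000 + 0.5334·10.2000] = 5.0226; exercise value = 0.0000 ≤ continuation, so V_u = 5.0226
Node d (S = 68): continuation = e^(−0.08)·[0.4666·10.2000 + 0.5334·44.2000] = 26.1579; exercise value = 34.0000 > continuation, so V_d = 34.0000 (exercise)
Node 0 (S = 80): continuation = e^(−0.08)·[0.4666·5.0226 + 0.5334·34.0000] = 18.9053; exercise value = 22.0000 > continuation, so V_0 = 22.0000 (exercise)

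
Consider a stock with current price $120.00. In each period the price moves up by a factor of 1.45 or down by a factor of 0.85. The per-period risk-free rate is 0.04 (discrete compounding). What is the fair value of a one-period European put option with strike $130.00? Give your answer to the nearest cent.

Risk-neutral probability p = (1 + 0.04 − 0.85)/(1.45 − 0.85) = 0.1900/0.6000 = 0.3167
Terminal stock prices: S_u = 174, S_d = 102
Terminal payoffs (K − S): max(-44, 0) = 0, max(28, 0) = 28
Node 0 (S = 120): V_0 = 1/1.04·[0.3167·0.0000 + 0.6833·28.0000] = 18.3974

$18.40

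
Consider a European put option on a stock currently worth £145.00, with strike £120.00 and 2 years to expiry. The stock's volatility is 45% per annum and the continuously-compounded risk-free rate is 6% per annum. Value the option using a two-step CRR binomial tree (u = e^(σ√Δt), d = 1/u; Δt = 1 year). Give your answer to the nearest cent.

£16.03

CRR parameters: u = e^(σ√Δt) = e^(0.45·√1) = 1.5683, d = 1/u = 0.6376
Per-period rate: rΔt = 0.06·1 = 0.06, so R = e^0.06 = 1.0618
Risk-neutral probability p = (e^0.06 − 0.6376)/(1.5683 − 0.6376) = 0.4242/0.9307 = 0.4558
Terminal stock prices: S_uu = 356.6, S_ud = 145, S_dd = 58.95
Terminal payoffs (K − S): max(-236.6, 0) = 0, max(-25, 0) = 0, max(61.05, 0) = 61.05
Node u (S = 227.4): V_u = e^(−0.06)·[0.4558·0.0000 + 0.5442·0.0000] = 0.0000
Node d (S = 92.46): V_d = e^(−0.06)·[0.4558·0.0000 + 0.5442·61.0474] = 31.2871
Node 0 (S = 145): V_0 = e^(−0.06)·[0.4558·0.0000 + 0.5442·31.2871] = 16.0348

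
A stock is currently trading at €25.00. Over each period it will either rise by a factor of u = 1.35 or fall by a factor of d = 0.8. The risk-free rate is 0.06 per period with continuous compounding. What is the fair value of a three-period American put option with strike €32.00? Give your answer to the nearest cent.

€7.06

Risk-neutral probability p = (e^0.06 − 0.8)/(1.35 − 0.8) = 0.2618/0.5500 = 0.4761
Terminal stock prices: S_uuu = 61.51, S_uud = 36.45, S_udd = 21.6, S_ddd = 12.8
Terminal payoffs (K − S): max(-29.51, 0) = 0, max(-4.45, 0) = 0, max(10.4, 0) = 10.4, max(19.2, 0) = 19.2
Node uu (S = 45.56): continuation = e^(−0.06)·[0.4761·0.0000 + 0.5239·0.0000] = 0.0000; exercise value = 0.0000 ≤ continuation, so V_uu = 0.0000
Node ud (S = 27): continuation = e^(−0.06)·[0.4761·0.0000 + 0.5239·10.4000] = 5.1316; exercise value = 5.0000 ≤ continuation, so V_ud = 5.1316
Node dd (S = 16): continuation = e^(−0.06)·[0.4761·10.4000 + 0.5239·19.2000] = 14.1365; exercise value = 16.0000 > continuation, so V_dd = 16.0000 (exercise)
Node u (S = 33.75): continuation = e^(−0.06)·[0.4761·0.0000 + 0.5239·5.1316] = 2.5320; exercise value = 0.0000 ≤ continuation, so V_u = 2.5320
Node d (S = 20): continuation = e^(−0.06)·[0.4761·5.1316 + 0.5239·16.0000] = 10.1955; exercise value = 12.0000 > continuation, so V_d = 12.0000 (exercise)
Node 0 (S = 25): continuation = e^(−0.06)·[0.4761·2.5320 + 0.5239·12.0000] = 7.0563; exercise value = 7.0000 ≤ continuation, so V_0 = 7.0563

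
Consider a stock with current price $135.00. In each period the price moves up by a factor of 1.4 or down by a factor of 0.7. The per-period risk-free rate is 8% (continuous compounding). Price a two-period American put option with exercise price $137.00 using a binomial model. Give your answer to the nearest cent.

Risk-neutral probability p = (e^0.08 − 0.7)/(1.4 − 0.7) = 0.3833/0.7000 = 0.5476
Terminal stock prices: S_uu = 264.6, S_ud = 132.3, S_dd = 66.15
Terminal payoffs (K − S): max(-127.6, 0) = 0, max(4.7, 0) = 4.7, max(70.85, 0) = 70.85
Node u (S = 189): continuation = e^(−0.08)·[0.5476·0.0000 + 0.4524·4.7000] = 1.9630; exercise value = 0.0000 ≤ continuation, so V_u = 1.9630
Node d (S = 94.5): continuation = e^(−0.08)·[0.5476·4.7000 + 0.4524·70.8500] = 31.9669; exercise value = 42.5000 > continuation, so V_d = 42.5000 (exercise)
Node 0 (S = 135): continuation = e^(−0.08)·[0.5476·1.9630 + 0.4524·42.5000] = 18.7428; exercise value = 2.0000 ≤ continuation, so V_0 = 18.7428

$18.74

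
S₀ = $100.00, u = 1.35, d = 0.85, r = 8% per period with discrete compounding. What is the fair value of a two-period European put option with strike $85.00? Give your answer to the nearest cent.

$3.19

Risk-neutral probability p = (1 + 0.08 − 0.85)/(1.35 − 0.85) = 0.2300/0.5000 = 0.4600
Terminal stock prices: S_uu = 182.3, S_ud = 114.8, S_dd = 72.25
Terminal payoffs (K − S): max(-97.25, 0) = 0, max(-29.75, 0) = 0, max(12.75, 0) = 12.75
Node u (S = 135): V_u = 1/1.08·[0.4600·0.0000 + 0.5400·0.0000] = 0.0000
Node d (S = 85): V_d = 1/1.08·[0.4600·0.0000 + 0.5400·12.7500] = 6.3750
Node 0 (S = 100): V_0 = 1/1.08·[0.4600·0.0000 + 0.5400·6.3750] = 3.1875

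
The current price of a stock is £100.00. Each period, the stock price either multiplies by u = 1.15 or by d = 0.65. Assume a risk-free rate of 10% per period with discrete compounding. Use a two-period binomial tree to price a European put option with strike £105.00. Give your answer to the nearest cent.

£5.02

Risk-neutral probability p = (1 + 0.1 − 0.65)/(1.15 − 0.65) = 0.4500/0.5000 = 0.9000
Terminal stock prices: S_uu = 132.2, S_ud = 74.75, S_dd = 42.25
Terminal payoffs (K − S): max(-27.25, 0) = 0, max(30.25, 0) = 30.25, max(62.75, 0) = 62.75
Node u (S = 115): V_u = 1/1.1·[0.9000·0.0000 + 0.1000·30.2500] = 2.7500
Node d (S = 65): V_d = 1/1.1·[0.9000·30.2500 + 0.1000·62.7500] = 30.4545
Node 0 (S = 100): V_0 = 1/1.1·[0.9000·2.7500 + 0.1000·30.4545] = 5.0186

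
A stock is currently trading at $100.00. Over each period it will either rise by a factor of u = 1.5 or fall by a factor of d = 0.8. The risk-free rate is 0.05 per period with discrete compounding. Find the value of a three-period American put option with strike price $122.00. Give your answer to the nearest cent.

Risk-neutral probability p = (1 + 0.05 − 0.8)/(1.5 − 0.8) = 0.2500/0.7000 = 0.3571
Terminal stock prices: S_uuu = 337.5, S_uud = 180, S_udd = 96, S_ddd = 51.2
Terminal payoffs (K − S): max(-215.5, 0) = 0, max(-58, 0) = 0, max(26, 0) = 26, max(70.8, 0) = 70.8
Node uu (S = 225): continuation = 1/1.05·[0.3571·0.0000 + 0.6429·0.0000] = 0.0000; exercise value = 0.0000 ≤ continuation, so V_uu = 0.0000
Node ud (S = 120): continuation = 1/1.05·[0.3571·0.0000 + 0.6429·26.0000] = 15.9184; exercise value = 2.0000 ≤ continuation, so V_ud = 15.9184
Node dd (S = 64): continuation = 1/1.05·[0.3571·26.0000 + 0.6429·70.8000] = 52.1905; exercise value = 58.0000 > continuation, so V_dd = 58.0000 (exercise)
Node u (S = 150): continuation = 1/1.05·[0.3571·0.0000 + 0.6429·15.9184] = 9.7459; exercise value = 0.0000 ≤ continuation, so V_u = 9.7459
Node d (S = 80): continuation = 1/1.05·[0.3571·15.9184 + 0.6429·58.0000] = 40.9246; exercise value = 42.0000 > continuation, so V_d = 42.0000 (exercise)
Node 0 (S = 100): continuation = 1/1.05·[0.3571·9.7459 + 0.6429·42.0000] = 29.0292; exercise value = 22.0000 ≤ continuation, so V_0 = 29.0292

$29.03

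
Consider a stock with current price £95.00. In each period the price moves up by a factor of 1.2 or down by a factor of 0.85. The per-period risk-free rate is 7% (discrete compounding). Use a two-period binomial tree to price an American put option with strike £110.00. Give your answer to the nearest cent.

£15.00

Risk-neutral probability p = (1 + 0.07 − 0.85)/(1.2 − 0.85) = 0.2200/0.3500 = 0.6286
Terminal stock prices: S_uu = 136.8, S_ud = 96.9, S_dd = 68.64
Terminal payoffs (K − S): max(-26.8, 0) = 0, max(13.1, 0) = 13.1, max(41.36, 0) = 41.36
Node u (S = 114): continuation = 1/1.07·[0.6286·0.0000 + 0.3714·13.1000] = 4.5474; exercise value = 0.0000 ≤ continuation, so V_u = 4.5474
Node d (S = 80.75): continuation = 1/1.07·[0.6286·13.1000 + 0.3714·41.3625] = 22.0537; exercise value = 29.2500 > continuation, so V_d = 29.2500 (exercise)
Node 0 (S = 95): continuation = 1/1.07·[0.6286·4.5474 + 0.3714·29.2500] = 12.8249; exercise value = 15.0000 > continuation, so V_0 = 15.0000 (exercise)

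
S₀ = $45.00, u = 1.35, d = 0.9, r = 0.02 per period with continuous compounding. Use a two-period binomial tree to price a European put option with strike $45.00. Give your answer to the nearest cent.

Risk-neutral probability p = (e^0.02 − 0.9)/(1.35 − 0.9) = 0.1202/0.4500 = 0.2671
Terminal stock prices: S_uu = 82.01, S_ud = 54.68, S_dd = 36.45
Terminal payoffs (K − S): max(-37.01, 0) = 0, max(-9.675, 0) = 0, max(8.55, 0) = 8.55
Node u (S = 60.75): V_u = e^(−0.02)·[0.2671·0.0000 + 0.7329·0.0000] = 0.0000
Node d (S = 40.5): V_d = e^(−0.02)·[0.2671·0.0000 + 0.7329·8.5500] = 6.1421
Node 0 (S = 45): V_0 = e^(−0.02)·[0.2671·0.0000 + 0.7329·6.1421] = 4.4123

$4.41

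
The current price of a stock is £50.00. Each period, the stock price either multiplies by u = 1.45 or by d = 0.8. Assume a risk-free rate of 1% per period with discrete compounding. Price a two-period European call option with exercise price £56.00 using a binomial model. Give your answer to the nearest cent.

Risk-neutral probability p = (1 + 0.01 − 0.8)/(1.45 − 0.8) = 0.2100/0.6500 = 0.3231
Terminal stock prices: S_uu = 105.1, S_ud = 58, S_dd = 32
Terminal payoffs (S − K): max(49.12, 0) = 49.12, max(2, 0) = 2, max(-24, 0) = 0
Node u (S = 72.5): V_u = 1/1.01·[0.3231·49.1250 + 0.6769·2.0000] = 17.0545
Node d (S = 40): V_d = 1/1.01·[0.3231·2.0000 + 0.6769·0.0000] = 0.6398
Node 0 (S = 50): V_0 = 1/1.01·[0.3231·17.0545 + 0.6769·0.6398] = 5.8841

£5.88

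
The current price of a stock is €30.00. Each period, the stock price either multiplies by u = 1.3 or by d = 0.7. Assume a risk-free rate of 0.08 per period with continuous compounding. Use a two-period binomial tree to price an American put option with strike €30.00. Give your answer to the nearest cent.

€3.53

Risk-neutral probability p = (e^0.08 − 0.7)/(1.3 − 0.7) = 0.3833/0.6000 = 0.6388
Terminal stock prices: S_uu = 50.7, S_ud = 27.3, S_dd = 14.7
Terminal payoffs (K − S): max(-20.7, 0) = 0, max(2.7, 0) = 2.7, max(15.3, 0) = 15.3
Node u (S = 39): continuation = e^(−0.08)·[0.6388·0.0000 + 0.3612·2.7000] = 0.9002; exercise value = 0.0000 ≤ continuation, so V_u = 0.9002
Node d (S = 21): continuation = e^(−0.08)·[0.6388·2.7000 + 0.3612·15.3000] = 6.6935; exercise value = 9.0000 > continuation, so V_d = 9.0000 (exercise)
Node 0 (S = 30): continuation = e^(−0.08)·[0.6388·0.9002 + 0.3612·9.0000] = 3.5316; exercise value = 0.0000 ≤ continuation, so V_0 = 3.5316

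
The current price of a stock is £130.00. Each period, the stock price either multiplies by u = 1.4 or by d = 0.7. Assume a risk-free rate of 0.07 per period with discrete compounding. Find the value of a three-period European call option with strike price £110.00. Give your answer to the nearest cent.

Risk-neutral probability p = (1 + 0.07 − 0.7)/(1.4 − 0.7) = 0.3700/0.7000 = 0.5286
Terminal stock prices: S_uuu = 356.7, S_uud = 178.4, S_udd = 89.18, S_ddd = 44.59
Terminal payoffs (S − K): max(246.7, 0) = 246.7, max(68.36, 0) = 68.36, max(-20.82, 0) = 0, max(-65.41, 0) = 0
Node uu (S = 254.8): V_uu = 1/1.07·[0.5286·246.7200 + 0.4714·68.3600] = 151.9963
Node ud (S = 127.4): V_ud = 1/1.07·[0.5286·68.3600 + 0.4714·0.0000] = 33.7693
Node dd (S = 63.7): V_dd = 1/1.07·[0.5286·0.0000 + 0.4714·0.0000] = 0.0000
Node u (S = 182): V_u = 1/1.07·[0.5286·151.9963 + 0.4714·33.7693] = 89.9633
Node d (S = 91): V_d = 1/1.07·[0.5286·33.7693 + 0.4714·0.0000] = 16.6818
Node 0 (S = 130): V_0 = 1/1.07·[0.5286·89.9633 + 0.4714·16.6818] = 51.7909

£51.79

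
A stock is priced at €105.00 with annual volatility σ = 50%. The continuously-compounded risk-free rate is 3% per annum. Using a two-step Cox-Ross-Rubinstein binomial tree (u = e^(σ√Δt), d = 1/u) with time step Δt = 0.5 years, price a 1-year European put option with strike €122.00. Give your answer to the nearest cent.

CRR parameters: u = e^(σ√Δt) = e^(0.5·√0.5) = 1.4241, d = 1/u = 0.7022
Per-period rate: rΔt = 0.03·0.5 = 0.015, so R = e^0.015 = 1.0151
Risk-neutral probability p = (e^0.015 − 0.7022)/(1.4241 − 0.7022) = 0.3129/0.7219 = 0.4335
Terminal stock prices: S_uu = 213, S_ud = 105, S_dd = 51.77
Terminal payoffs (K − S): max(-90.95, 0) = 0, max(17, 0) = 17, max(70.23, 0) = 70.23
Node u (S = 149.5): V_u = e^(−0.015)·[0.4335·0.0000 + 0.5665·17.0000] = 9.4879
Node d (S = 73.73): V_d = e^(−0.015)·[0.4335·17.0000 + 0.5665·70.2278] = 46.4539
Node 0 (S = 105): V_0 = e^(−0.015)·[0.4335·9.4879 + 0.5665·46.4539] = 29.9777

€29.98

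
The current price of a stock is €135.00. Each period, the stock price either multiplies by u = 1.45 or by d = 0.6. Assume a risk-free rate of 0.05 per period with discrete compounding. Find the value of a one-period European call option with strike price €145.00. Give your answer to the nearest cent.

€25.59

Risk-neutral probability p = (1 + 0.05 − 0.6)/(1.45 − 0.6) = 0.4500/0.8500 = 0.5294
Terminal stock prices: S_u = 195.8, S_d = 81
Terminal payoffs (S − K): max(50.75, 0) = 50.75, max(-64, 0) = 0
Node 0 (S = 135): V_0 = 1/1.05·[0.5294·50.7500 + 0.4706·0.0000] = 25.5882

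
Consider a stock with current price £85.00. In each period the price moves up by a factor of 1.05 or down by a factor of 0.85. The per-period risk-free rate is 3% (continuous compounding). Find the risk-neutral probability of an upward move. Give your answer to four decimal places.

Risk-neutral probability p = (e^0.03 − 0.85)/(1.05 − 0.85) = 0.1805/0.2000 = 0.9023

p = 0.9023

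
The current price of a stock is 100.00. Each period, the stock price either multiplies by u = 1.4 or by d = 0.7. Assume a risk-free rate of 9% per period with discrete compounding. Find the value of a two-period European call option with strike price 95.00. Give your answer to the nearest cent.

Risk-neutral probability p = (1 + 0.09 − 0.7)/(1.4 − 0.7) = 0.3900/0.7000 = 0.5571
Terminal stock prices: S_uu = 196, S_ud = 98, S_dd = 49
Terminal payoffs (S − K): max(101, 0) = 101, max(3, 0) = 3, max(-46, 0) = 0
Node u (S = 140): V_u = 1/1.09·[0.5571·101.0000 + 0.4429·3.0000] = 52.8440
Node d (S = 70): V_d = 1/1.09·[0.5571·3.0000 + 0.4429·0.0000] = 1.5334
Node 0 (S = 100): V_0 = 1/1.09·[0.5571·52.8440 + 0.4429·1.5334] = 27.6337

27.63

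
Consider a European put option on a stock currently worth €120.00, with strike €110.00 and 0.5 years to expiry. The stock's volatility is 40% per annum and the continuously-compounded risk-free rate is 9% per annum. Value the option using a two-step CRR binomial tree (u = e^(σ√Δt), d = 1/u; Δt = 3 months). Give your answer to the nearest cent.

€6.88

CRR parameters: u = e^(σ√Δt) = e^(0.4·√0.25) = 1.2214, d = 1/u = 0.8187
Per-period rate: rΔt = 0.09·0.25 = 0.0225, so R = e^0.0225 = 1.0228
Risk-neutral probability p = (e^0.0225 − 0.8187)/(1.2214 − 0.8187) = 0.2040/0.4027 = 0.5067
Terminal stock prices: S_uu = 179, S_ud = 120, S_dd = 80.44
Terminal payoffs (K − S): max(-69.02, 0) = 0, max(-10, 0) = 0, max(29.56, 0) = 29.56
Node u (S = 146.6): V_u = e^(−0.0225)·[0.5067·0.0000 + 0.4933·0.0000] = 0.0000
Node d (S = 98.25): V_d = e^(−0.0225)·[0.5067·0.0000 + 0.4933·29.5616] = 14.2590
Node 0 (S = 120): V_0 = e^(−0.0225)·[0.5067·0.0000 + 0.4933·14.2590] = 6.8778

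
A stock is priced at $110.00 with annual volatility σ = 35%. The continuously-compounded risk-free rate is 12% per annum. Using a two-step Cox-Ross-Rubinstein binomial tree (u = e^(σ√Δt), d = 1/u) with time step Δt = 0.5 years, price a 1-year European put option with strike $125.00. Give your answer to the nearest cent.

$16.40

CRR parameters: u = e^(σ√Δt) = e^(0.35·√0.5) = 1.2808, d = 1/u = 0.7808
Per-period rate: rΔt = 0.12·0.5 = 0.06, so R = e^0.06 = 1.0618
Risk-neutral probability p = (e^0.06 − 0.7808)/(1.2808 − 0.7808) = 0.2811/0.5000 = 0.5621
Terminal stock prices: S_uu = 180.5, S_ud = 110, S_dd = 67.05
Terminal payoffs (K − S): max(-55.45, 0) = 0, max(15, 0) = 15, max(57.95, 0) = 57.95
Node u (S = 140.9): V_u = e^(−0.06)·[0.5621·0.0000 + 0.4379·15.0000] = 6.1859
Node d (S = 85.88): V_d = e^(−0.06)·[0.5621·15.0000 + 0.4379·57.9455] = 31.8370
Node 0 (S = 110): V_0 = e^(−0.06)·[0.5621·6.1859 + 0.4379·31.8370] = 16.4040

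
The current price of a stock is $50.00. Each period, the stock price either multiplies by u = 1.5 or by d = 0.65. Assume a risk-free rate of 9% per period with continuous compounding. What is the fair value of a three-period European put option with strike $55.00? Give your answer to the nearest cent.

$9.79

Risk-neutral probability p = (e^0.09 − 0.65)/(1.5 − 0.65) = 0.4442/0.8500 = 0.5226
Terminal stock prices: S_uuu = 168.8, S_uud = 73.12, S_udd = 31.69, S_ddd = 13.73
Terminal payoffs (K − S): max(-113.8, 0) = 0, max(-18.12, 0) = 0, max(23.31, 0) = 23.31, max(41.27, 0) = 41.27
Node uu (S = 112.5): V_uu = e^(−0.09)·[0.5226·0.0000 + 0.4774·0.0000] = 0.0000
Node ud (S = 48.75): V_ud = e^(−0.09)·[0.5226·0.0000 + 0.4774·23.3125] = 10.1724
Node dd (S = 21.13): V_dd = e^(−0.09)·[0.5226·23.3125 + 0.4774·41.2687] = 29.1412
Node u (S = 75): V_u = e^(−0.09)·[0.5226·0.0000 + 0.4774·10.1724] = 4.4387
Node d (S = 32.5): V_d = e^(−0.09)·[0.5226·10.1724 + 0.4774·29.1412] = 17.5739
Node 0 (S = 50): V_0 = e^(−0.09)·[0.5226·4.4387 + 0.4774·17.5739] = 9.7882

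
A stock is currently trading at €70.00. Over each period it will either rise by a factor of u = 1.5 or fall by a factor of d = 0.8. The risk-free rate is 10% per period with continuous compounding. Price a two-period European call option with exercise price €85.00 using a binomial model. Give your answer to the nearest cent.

Risk-neutral probability p = (e^0.1 − 0.8)/(1.5 − 0.8) = 0.3052/0.7000 = 0.4360
Terminal stock prices: S_uu = 157.5, S_ud = 84, S_dd = 44.8
Terminal payoffs (S − K): max(72.5, 0) = 72.5, max(-1, 0) = 0, max(-40.2, 0) = 0
Node u (S = 105): V_u = e^(−0.1)·[0.4360·72.5000 + 0.5640·0.0000] = 28.5992
Node d (S = 56): V_d = e^(−0.1)·[0.4360·0.0000 + 0.5640·0.0000] = 0.0000
Node 0 (S = 70): V_0 = e^(−0.1)·[0.4360·28.5992 + 0.5640·0.0000] = 11.2816

€11.28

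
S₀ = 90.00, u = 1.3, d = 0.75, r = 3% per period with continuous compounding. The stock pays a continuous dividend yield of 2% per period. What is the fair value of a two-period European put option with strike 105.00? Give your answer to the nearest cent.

22.33

Per-period risk-free factor R = e^0.03 = 1.0305; dividend-adjusted growth = e^(0.03−0.02) = 1.0101.
Risk-neutral probability p = (1.0101 − 0.75)/(1.3 − 0.75) = 0.2601/0.5500 = 0.4728
Terminal stock prices: S_uu = 152.1, S_ud = 87.75, S_dd = 50.62
Terminal payoffs (K − S): max(-47.1, 0) = 0, max(17.25, 0) = 17.25, max(54.38, 0) = 54.38
Node u (S = 117): V_u = e^(−0.03)·[0.4728·0.0000 + 0.5272·17.2500] = 8.8251
Node d (S = 67.5): V_d = e^(−0.03)·[0.4728·17.2500 + 0.5272·54.3750] = 35.7334
Node 0 (S = 90): V_0 = e^(−0.03)·[0.4728·8.8251 + 0.5272·35.7334] = 22.3306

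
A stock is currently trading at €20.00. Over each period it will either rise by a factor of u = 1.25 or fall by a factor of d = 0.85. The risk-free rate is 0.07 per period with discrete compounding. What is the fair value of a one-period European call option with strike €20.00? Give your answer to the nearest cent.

Risk-neutral probability p = (1 + 0.07 − 0.85)/(1.25 − 0.85) = 0.2200/0.4000 = 0.5500
Terminal stock prices: S_u = 25, S_d = 17
Terminal payoffs (S − K): max(5, 0) = 5, max(-3, 0) = 0
Node 0 (S = 20): V_0 = 1/1.07·[0.5500·5.0000 + 0.4500·0.0000] = 2.5701

€2.57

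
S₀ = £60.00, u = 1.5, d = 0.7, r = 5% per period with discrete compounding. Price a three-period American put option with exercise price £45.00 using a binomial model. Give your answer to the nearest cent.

£4.69

Risk-neutral probability p = (1 + 0.05 − 0.7)/(1.5 − 0.7) = 0.3500/0.8000 = 0.4375
Terminal stock prices: S_uuu = 202.5, S_uud = 94.5, S_udd = 44.1, S_ddd = 20.58
Terminal payoffs (K − S): max(-157.5, 0) = 0, max(-49.5, 0) = 0, max(0.9, 0) = 0.9, max(24.42, 0) = 24.42
Node uu (S = 135): continuation = 1/1.05·[0.4375·0.0000 + 0.5625·0.0000] = 0.0000; exercise value = 0.0000 ≤ continuation, so V_uu = 0.0000
Node ud (S = 63): continuation = 1/1.05·[0.4375·0.0000 + 0.5625·0.9000] = 0.4821; exercise value = 0.0000 ≤ continuation, so V_ud = 0.4821
Node dd (S = 29.4): continuation = 1/1.05·[0.4375·0.9000 + 0.5625·24.4200] = 13.4571; exercise value = 15.6000 > continuation, so V_dd = 15.6000 (exercise)
Node u (S = 90): continuation = 1/1.05·[0.4375·0.0000 + 0.5625·0.4821] = 0.2583; exercise value = 0.0000 ≤ continuation, so V_u = 0.2583
Node d (S = 42): continuation = 1/1.05·[0.4375·0.4821 + 0.5625·15.6000] = 8.5580; exercise value = 3.0000 ≤ continuation, so V_d = 8.5580
Node 0 (S = 60): continuation = 1/1.05·[0.4375·0.2583 + 0.5625·8.5580] = 4.6923; exercise value = 0.0000 ≤ continuation, so V_0 = 4.6923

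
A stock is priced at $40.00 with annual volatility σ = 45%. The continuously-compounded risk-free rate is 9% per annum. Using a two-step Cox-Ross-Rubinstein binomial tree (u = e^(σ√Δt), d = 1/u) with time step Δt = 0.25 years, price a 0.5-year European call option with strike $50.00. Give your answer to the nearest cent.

CRR parameters: u = e^(σ√Δt) = e^(0.45·√0.25) = 1.2523, d = 1/u = 0.7985
Per-period rate: rΔt = 0.09·0.25 = 0.0225, so R = e^0.0225 = 1.0228
Risk-neutral probability p = (e^0.0225 − 0.7985)/(1.2523 − 0.7985) = 0.2242/0.4538 = 0.4941
Terminal stock prices: S_uu = 62.73, S_ud = 40, S_dd = 25.51
Terminal payoffs (S − K): max(12.73, 0) = 12.73, max(-10, 0) = 0, max(-24.49, 0) = 0
Node u (S = 50.09): V_u = e^(−0.0225)·[0.4941·12.7325 + 0.5059·0.0000] = 6.1515
Node d (S = 31.94): V_d = e^(−0.0225)·[0.4941·0.0000 + 0.5059·0.0000] = 0.0000
Node 0 (S = 40): V_0 = e^(−0.0225)·[0.4941·6.1515 + 0.5059·0.0000] = 2.9720

$2.97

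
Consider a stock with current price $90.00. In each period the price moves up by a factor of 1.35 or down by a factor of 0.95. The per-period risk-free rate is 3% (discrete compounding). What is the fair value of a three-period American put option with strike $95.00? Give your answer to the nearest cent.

Risk-neutral probability p = (1 + 0.03 − 0.95)/(1.35 − 0.95) = 0.0800/0.4000 = 0.2000
Terminal stock prices: S_uuu = 221.4, S_uud = 155.8, S_udd = 109.7, S_ddd = 77.16
Terminal payoffs (K − S): max(-126.4, 0) = 0, max(-60.82, 0) = 0, max(-14.65, 0) = 0, max(17.84, 0) = 17.84
Node uu (S = 164): continuation = 1/1.03·[0.2000·0.0000 + 0.8000·0.0000] = 0.0000; exercise value = 0.0000 ≤ continuation, so V_uu = 0.0000
Node ud (S = 115.4): continuation = 1/1.03·[0.2000·0.0000 + 0.8000·0.0000] = 0.0000; exercise value = 0.0000 ≤ continuation, so V_ud = 0.0000
Node dd (S = 81.22): continuation = 1/1.03·[0.2000·0.0000 + 0.8000·17.8363] = 13.8534; exercise value = 13.7750 ≤ continuation, so V_dd = 13.8534
Node u (S = 121.5): continuation = 1/1.03·[0.2000·0.0000 + 0.8000·0.0000] = 0.0000; exercise value = 0.0000 ≤ continuation, so V_u = 0.0000
Node d (S = 85.5): continuation = 1/1.03·[0.2000·0.0000 + 0.8000·13.8534] = 10.7599; exercise value = 9.5000 ≤ continuation, so V_d = 10.7599
Node 0 (S = 90): continuation = 1/1.03·[0.2000·0.0000 + 0.8000·10.7599] = 8.3572; exercise value = 5.0000 ≤ continuation, so V_0 = 8.3572

$8.36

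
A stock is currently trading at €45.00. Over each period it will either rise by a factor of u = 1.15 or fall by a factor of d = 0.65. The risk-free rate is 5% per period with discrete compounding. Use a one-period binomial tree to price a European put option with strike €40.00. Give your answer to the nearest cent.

€2.05

Risk-neutral probability p = (1 + 0.05 − 0.65)/(1.15 − 0.65) = 0.4000/0.5000 = 0.8000
Terminal stock prices: S_u = 51.75, S_d = 29.25
Terminal payoffs (K − S): max(-11.75, 0) = 0, max(10.75, 0) = 10.75
Node 0 (S = 45): V_0 = 1/1.05·[0.8000·0.0000 + 0.2000·10.7500] = 2.0476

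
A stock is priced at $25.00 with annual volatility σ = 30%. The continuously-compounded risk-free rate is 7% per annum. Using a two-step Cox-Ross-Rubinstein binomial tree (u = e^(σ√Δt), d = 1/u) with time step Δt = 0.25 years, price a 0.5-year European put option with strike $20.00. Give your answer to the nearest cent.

$0.33

CRR parameters: u = e^(σ√Δt) = e^(0.3·√0.25) = 1.1618, d = 1/u = 0.8607
Per-period rate: rΔt = 0.07·0.25 = 0.0175, so R = e^0.0175 = 1.0177
Risk-neutral probability p = (e^0.0175 − 0.8607)/(1.1618 − 0.8607) = 0.1569/0.3011 = 0.5212
Terminal stock prices: S_uu = 33.75, S_ud = 25, S_dd = 18.52
Terminal payoffs (K − S): max(-13.75, 0) = 0, max(-5, 0) = 0, max(1.48, 0) = 1.48
Node u (S = 29.05): V_u = e^(−0.0175)·[0.5212·0.0000 + 0.4788·0.0000] = 0.0000
Node d (S = 21.52): V_d = e^(−0.0175)·[0.5212·0.0000 + 0.4788·1.4795] = 0.6961
Node 0 (S = 25): V_0 = e^(−0.0175)·[0.5212·0.0000 + 0.4788·0.6961] = 0.3275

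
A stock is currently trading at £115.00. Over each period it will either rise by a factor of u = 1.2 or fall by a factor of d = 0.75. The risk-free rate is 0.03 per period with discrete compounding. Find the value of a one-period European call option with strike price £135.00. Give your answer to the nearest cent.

£1.81

Risk-neutral probability p = (1 + 0.03 − 0.75)/(1.2 − 0.75) = 0.2800/0.4500 = 0.6222
Terminal stock prices: S_u = 138, S_d = 86.25
Terminal payoffs (S − K): max(3, 0) = 3, max(-48.75, 0) = 0
Node 0 (S = 115): V_0 = 1/1.03·[0.6222·3.0000 + 0.3778·0.0000] = 1.8123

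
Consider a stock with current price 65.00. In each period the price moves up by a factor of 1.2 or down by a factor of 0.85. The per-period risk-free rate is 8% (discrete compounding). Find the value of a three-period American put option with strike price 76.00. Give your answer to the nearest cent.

Risk-neutral probability p = (1 + 0.08 − 0.85)/(1.2 − 0.85) = 0.2300/0.3500 = 0.6571
Terminal stock prices: S_uuu = 112.3, S_uud = 79.56, S_udd = 56.35, S_ddd = 39.92
Terminal payoffs (K − S): max(-36.32, 0) = 0, max(-3.56, 0) = 0, max(19.65, 0) = 19.65, max(36.08, 0) = 36.08
Node uu (S = 93.6): continuation = 1/1.08·[0.6571·0.0000 + 0.3429·0.0000] = 0.0000; exercise value = 0.0000 ≤ continuation, so V_uu = 0.0000
Node ud (S = 66.3): continuation = 1/1.08·[0.6571·0.0000 + 0.3429·19.6450] = 6.2365; exercise value = 9.7000 > continuation, so V_ud = 9.7000 (exercise)
Node dd (S = 46.96): continuation = 1/1.08·[0.6571·19.6450 + 0.3429·36.0819] = 23.4079; exercise value = 29.0375 > continuation, so V_dd = 29.0375 (exercise)
Node u (S = 78): continuation = 1/1.08·[0.6571·0.0000 + 0.3429·9.7000] = 3.0794; exercise value = 0.0000 ≤ continuation, so V_u = 3.0794
Node d (S = 55.25): continuation = 1/1.08·[0.6571·9.7000 + 0.3429·29.0375] = 15.1204; exercise value = 20.7500 > continuation, so V_d = 20.7500 (exercise)
Node 0 (S = 65): continuation = 1/1.08·[0.6571·3.0794 + 0.3429·20.7500] = 8.4610; exercise value = 11.0000 > continuation, so V_0 = 11.0000 (exercise)

11.00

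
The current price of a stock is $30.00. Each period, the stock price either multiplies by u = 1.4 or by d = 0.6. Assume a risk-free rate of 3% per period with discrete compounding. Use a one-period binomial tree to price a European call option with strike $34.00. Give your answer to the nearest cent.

Risk-neutral probability p = (1 + 0.03 − 0.6)/(1.4 − 0.6) = 0.4300/0.8000 = 0.5375
Terminal stock prices: S_u = 42, S_d = 18
Terminal payoffs (S − K): max(8, 0) = 8, max(-16, 0) = 0
Node 0 (S = 30): V_0 = 1/1.03·[0.5375·8.0000 + 0.4625·0.0000] = 4.1748

$4.17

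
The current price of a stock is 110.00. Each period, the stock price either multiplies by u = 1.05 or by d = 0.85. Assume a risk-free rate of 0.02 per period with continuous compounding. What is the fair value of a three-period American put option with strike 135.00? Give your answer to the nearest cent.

25.00

Risk-neutral probability p = (e^0.02 − 0.85)/(1.05 − 0.85) = 0.1702/0.2000 = 0.8510
Terminal stock prices: S_uuu = 127.3, S_uud = 103.1, S_udd = 83.45, S_ddd = 67.55
Terminal payoffs (K − S): max(7.661, 0) = 7.661, max(31.92, 0) = 31.92, max(51.55, 0) = 51.55, max(67.45, 0) = 67.45
Node uu (S = 121.3): continuation = e^(−0.02)·[0.8510·7.6612 + 0.1490·31.9162] = 11.0518; exercise value = 13.7250 > continuation, so V_uu = 13.7250 (exercise)
Node ud (S = 98.17): continuation = e^(−0.02)·[0.8510·31.9162 + 0.1490·51.5513] = 34.1518; exercise value = 36.8250 > continuation, so V_ud = 36.8250 (exercise)
Node dd (S = 79.47): continuation = e^(−0.02)·[0.8510·51.5513 + 0.1490·67.4463] = 52.8518; exercise value = 55.5250 > continuation, so V_dd = 55.5250 (exercise)
Node u (S = 115.5): continuation = e^(−0.02)·[0.8510·13.7250 + 0.1490·36.8250] = 16.8268; exercise value = 19.5000 > continuation, so V_u = 19.5000 (exercise)
Node d (S = 93.5): continuation = e^(−0.02)·[0.8510·36.8250 + 0.1490·55.5250] = 38.8268; exercise value = 41.5000 > continuation, so V_d = 41.5000 (exercise)
Node 0 (S = 110): continuation = e^(−0.02)·[0.8510·19.5000 + 0.1490·41.5000] = 22.3268; exercise value = 25.0000 > continuation, so V_0 = 25.0000 (exercise)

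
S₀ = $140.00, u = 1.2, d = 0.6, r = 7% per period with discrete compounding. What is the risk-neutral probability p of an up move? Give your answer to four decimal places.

p = 0.7833

Risk-neutral probability p = (1 + 0.07 − 0.6)/(1.2 − 0.6) = 0.4700/0.6000 = 0.7833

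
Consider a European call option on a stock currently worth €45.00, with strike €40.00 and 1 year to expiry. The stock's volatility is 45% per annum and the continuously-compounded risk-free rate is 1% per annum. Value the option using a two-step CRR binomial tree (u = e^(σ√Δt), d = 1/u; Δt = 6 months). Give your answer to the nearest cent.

CRR parameters: u = e^(σ√Δt) = e^(0.45·√0.5) = 1.3746, d = 1/u = 0.7275
Per-period rate: rΔt = 0.01·0.5 = 0.005, so R = e^0.005 = 1.0050
Risk-neutral probability p = (e^0.005 − 0.7275)/(1.3746 − 0.7275) = 0.2776/0.6472 = 0.4289
Terminal stock prices: S_uu = 85.03, S_ud = 45, S_dd = 23.81
Terminal payoffs (S − K): max(45.03, 0) = 45.03, max(5, 0) = 5, max(-16.19, 0) = 0
Node u (S = 61.86): V_u = e^(−0.005)·[0.4289·45.0346 + 0.5711·5.0000] = 22.0587
Node d (S = 32.74): V_d = e^(−0.005)·[0.4289·5.0000 + 0.5711·0.0000] = 2.1336
Node 0 (S = 45): V_0 = e^(−0.005)·[0.4289·22.0587 + 0.5711·2.1336] = 10.6254

€10.63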